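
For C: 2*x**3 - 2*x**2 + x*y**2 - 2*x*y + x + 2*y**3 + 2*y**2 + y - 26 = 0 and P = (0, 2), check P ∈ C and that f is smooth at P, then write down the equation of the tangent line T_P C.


Tangent line at P: x + 33*y - 66 = 0.

Step 1: f(0, 2) = 0, so P lies on C.
Step 2: partial derivatives
  f_x(x, y) = 6*x**2 - 4*x + y**2 - 2*y + 1, f_y(x, y) = 2*x*y - 2*x + 6*y**2 + 4*y + 1.
  f_x(P) = 1, f_y(P) = 33 (gradient nonzero, so P is smooth).
Step 3: tangent line at P: 1·(x − 0) + 33·(y − 2) = 0.
Expanding: x + 33*y - 66 = 0.


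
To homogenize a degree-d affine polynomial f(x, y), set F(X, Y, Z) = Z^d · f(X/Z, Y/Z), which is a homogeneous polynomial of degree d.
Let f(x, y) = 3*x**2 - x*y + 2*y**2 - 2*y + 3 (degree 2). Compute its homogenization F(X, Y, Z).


F(X, Y, Z) = 3*X**2 - X*Y + 2*Y**2 - 2*Y*Z + 3*Z**2

deg(f) = 2.
Substitute x = X/Z, y = Y/Z into f, then multiply by Z^2.
  monomial 3·x^2·y^0 ↦ 3·X^2·Y^0·Z^0.
  monomial -1·x^1·y^1 ↦ -1·X^1·Y^1·Z^0.
  monomial 2·x^0·y^2 ↦ 2·X^0·Y^2·Z^0.
  monomial -2·x^0·y^1 ↦ -2·X^0·Y^1·Z^1.
  monomial 3·x^0·y^0 ↦ 3·X^0·Y^0·Z^2.
Collecting: F(X, Y, Z) = 3*X**2 - X*Y + 2*Y**2 - 2*Y*Z + 3*Z**2.


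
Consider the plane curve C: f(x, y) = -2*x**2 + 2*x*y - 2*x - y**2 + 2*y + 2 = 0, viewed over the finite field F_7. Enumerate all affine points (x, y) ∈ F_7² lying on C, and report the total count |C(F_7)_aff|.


Affine F_7-points: {(1, 5), (1, 6), (3, 3), (3, 5), (4, 4), (4, 6), (6, 3), (6, 4)}; count = 8.

For each of the 49 pairs (x, y) ∈ F_7², evaluate f(x, y) mod 7. Record the zeros.
  x = 0: [0↦2, 1↦3, 2↦2, 3↦6, 4↦1, 5↦1, 6↦6]  zeros at y ∈ ∅
  x = 1: [0↦5, 1↦1, 2↦2, 3↦1, 4↦5, 5↦0, 6↦0]  zeros at y ∈ {5, 6}
  x = 2: [0↦4, 1↦2, 2↦5, 3↦6, 4↦5, 5↦2, 6↦4]  zeros at y ∈ ∅
  x = 3: [0↦6, 1↦6, 2↦4, 3↦0, 4↦1, 5↦0, 6↦4]  zeros at y ∈ {3, 5}
  x = 4: [0↦4, 1↦6, 2↦6, 3↦4, 4↦0, 5↦1, 6↦0]  zeros at y ∈ {4, 6}
  x = 5: [0↦5, 1↦2, 2↦4, 3↦4, 4↦2, 5↦5, 6↦6]  zeros at y ∈ ∅
  x = 6: [0↦2, 1↦1, 2↦5, 3↦0, 4↦0, 5↦5, 6↦1]  zeros at y ∈ {3, 4}
Collecting zeros: affine points = {(1, 5), (1, 6), (3, 3), (3, 5), (4, 4), (4, 6), (6, 3), (6, 4)}.
Total count |C(F_7)_aff| = 8.


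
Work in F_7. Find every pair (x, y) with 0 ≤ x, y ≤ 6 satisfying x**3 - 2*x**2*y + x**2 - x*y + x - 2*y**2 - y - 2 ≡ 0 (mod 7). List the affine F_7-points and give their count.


Affine F_7-points: {(2, 6), (4, 2), (4, 4), (6, 1), (6, 5)}; count = 5.

For each of the 49 pairs (x, y) ∈ F_7², evaluate f(x, y) mod 7. Record the zeros.
  x = 0: [0↦5, 1↦2, 2↦2, 3↦5, 4↦4, 5↦6, 6↦4]  zeros at y ∈ ∅
  x = 1: [0↦1, 1↦2, 2↦6, 3↦6, 4↦2, 5↦1, 6↦3]  zeros at y ∈ ∅
  x = 2: [0↦5, 1↦6, 2↦3, 3↦3, 4↦6, 5↦5, 6↦0]  zeros at y ∈ {6}
  x = 3: [0↦2, 1↦6, 2↦6, 3↦2, 4↦1, 5↦3, 6↦1]  zeros at y ∈ ∅
  x = 4: [0↦5, 1↦1, 2↦0, 3↦2, 4↦0, 5↦1, 6↦5]  zeros at y ∈ {2, 4}
  x = 5: [0↦6, 1↦4, 2↦5, 3↦2, 4↦2, 5↦5, 6↦4]  zeros at y ∈ ∅
  x = 6: [0↦4, 1↦0, 2↦6, 3↦1, 4↦6, 5↦0, 6↦4]  zeros at y ∈ {1, 5}
Collecting zeros: affine points = {(2, 6), (4, 2), (4, 4), (6, 1), (6, 5)}.
Total count |C(F_7)_aff| = 5.


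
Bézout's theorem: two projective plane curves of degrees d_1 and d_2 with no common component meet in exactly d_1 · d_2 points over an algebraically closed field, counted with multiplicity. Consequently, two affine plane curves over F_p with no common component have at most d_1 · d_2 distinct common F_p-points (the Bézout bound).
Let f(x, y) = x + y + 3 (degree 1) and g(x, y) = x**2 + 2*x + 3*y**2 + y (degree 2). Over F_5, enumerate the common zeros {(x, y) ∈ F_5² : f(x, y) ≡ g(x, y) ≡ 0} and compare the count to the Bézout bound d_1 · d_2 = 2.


Common zeros: ∅; count = 0; Bézout bound = 2.

deg(f) = 1, deg(g) = 2, so Bézout bound = 2.
Scan x ∈ F_5. For each x, list the y ∈ F_5 with f(x, y) ≡ 0 and those with g(x, y) ≡ 0 (mod 5); the common zeros in that column are the intersection.
  x = 0: f ≡ 0 at y ∈ {2}; g ≡ 0 at y ∈ {0, 3}; common: ∅.
  x = 1: f ≡ 0 at y ∈ {1}; g ≡ 0 at y ∈ {4}; common: ∅.
  x = 2: f ≡ 0 at y ∈ {0}; g ≡ 0 at y ∈ {4}; common: ∅.
  x = 3: f ≡ 0 at y ∈ {4}; g ≡ 0 at y ∈ {0, 3}; common: ∅.
  x = 4: f ≡ 0 at y ∈ {3}; g ≡ 0 at y ∈ ∅; common: ∅.
Collecting: common zeros = ∅, so the count is 0.
Comparison with the Bézout bound: 0 ≤ 2 = deg(f)·deg(g), as expected for curves with no common component (the affine F_5-count falls short of the bound because intersections may lie at infinity, over extension fields, or carry multiplicity).


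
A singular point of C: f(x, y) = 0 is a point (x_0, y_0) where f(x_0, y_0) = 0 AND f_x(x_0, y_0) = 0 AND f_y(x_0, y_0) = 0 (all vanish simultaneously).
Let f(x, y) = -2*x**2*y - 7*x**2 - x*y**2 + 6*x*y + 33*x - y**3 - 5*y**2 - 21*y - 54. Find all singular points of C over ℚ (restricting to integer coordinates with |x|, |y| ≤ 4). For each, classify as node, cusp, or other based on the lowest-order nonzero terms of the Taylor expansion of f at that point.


Singular points: {(3, -3)}; classification: node.

Compute partial derivatives:
  f_x = -4*x*y - 14*x - y**2 + 6*y + 33.
  f_y = -2*x**2 - 2*x*y + 6*x - 3*y**2 - 10*y - 21.
Scan x_0 ∈ {−4, ..., 4}. For each x_0, f_y(x_0, y) is a polynomial in y; find its integer roots y ∈ {−4, ..., 4}, then test f_x and f at those candidates.
  x = -4: f_y(-4, y) = -3*y**2 - 2*y - 77; no integer root y with |y| ≤ 4.
  x = -3: f_y(-3, y) = -3*y**2 - 4*y - 57; no integer root y with |y| ≤ 4.
  x = -2: f_y(-2, y) = -3*y**2 - 6*y - 41; no integer root y with |y| ≤ 4.
  x = -1: f_y(-1, y) = -3*y**2 - 8*y - 29; no integer root y with |y| ≤ 4.
  x = 0: f_y(0, y) = -3*y**2 - 10*y - 21; no integer root y with |y| ≤ 4.
  x = 1: f_y(1, y) = -3*y**2 - 12*y - 17; no integer root y with |y| ≤ 4.
  x = 2: f_y(2, y) = -3*y**2 - 14*y - 17; no integer root y with |y| ≤ 4.
  x = 3: f_y(3, y) = -3*y**2 - 16*y - 21; vanishes at y ∈ {-3}. (3, -3): f_x = 0, f = 0 — SINGULAR.
  x = 4: f_y(4, y) = -3*y**2 - 18*y - 29; no integer root y with |y| ≤ 4.
Only singular point on the grid: (3, -3).
Classify: substitute x = 3 + u, y = -3 + v and expand: f = -2*u**2*v - u**2 - u*v**2 - v**3 + v**2.
No constant or linear terms (consistent with a singular point). Quadratic part: -u**2 + v**2. Cubic part: -2*u**2*v - u*v**2 - v**3.
The quadratic part v**2 - u**2 = (v − u)(v + u) splits into two distinct linear factors, so there are two distinct tangent lines y − -3 = ±(x − 3) — this is a node (ordinary double point).
Classification: node.


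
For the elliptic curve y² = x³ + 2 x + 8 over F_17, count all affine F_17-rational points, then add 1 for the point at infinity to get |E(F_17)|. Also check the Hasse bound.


Affine points = {(0, 5), (0, 12), (6, 7), (6, 10), (7, 5), (7, 12), (8, 3), (8, 14), (10, 5), (10, 12), (11, 1), (11, 16), (12, 3), (12, 14), (13, 2), (13, 15), (14, 3), (14, 14), (15, 8), (15, 9)}; affine count = 20; |E(F_17)| = 21.

Discriminant check: Δ ∝ 4a³ + 27b² = 4·2³ + 27·8² = 4·8 + 27·64 ≡ 9 (mod 17). Nonzero ⇒ E is nonsingular.
For each x ∈ F_17, compute rhs = x³ + 2·x + 8 mod 17, then count y ∈ F_17 with y² ≡ rhs.
  x = 0: rhs = 8, matching y values: 5, 12 (2 points).
  x = 1: rhs = 11, matching y values: none (0 points).
  x = 2: rhs = 3, matching y values: none (0 points).
  x = 3: rhs = 7, matching y values: none (0 points).
  x = 4: rhs = 12, matching y values: none (0 points).
  x = 5: rhs = 7, matching y values: none (0 points).
  x = 6: rhs = 15, matching y values: 7, 10 (2 points).
  x = 7: rhs = 8, matching y values: 5, 12 (2 points).
  x = 8: rhs = 9, matching y values: 3, 14 (2 points).
  x = 9: rhs = 7, matching y values: none (0 points).
  x = 10: rhs = 8, matching y values: 5, 12 (2 points).
  x = 11: rhs = 1, matching y values: 1, 16 (2 points).
  x = 12: rhs = 9, matching y values: 3, 14 (2 points).
  x = 13: rhs = 4, matching y values: 2, 15 (2 points).
  x = 14: rhs = 9, matching y values: 3, 14 (2 points).
  x = 15: rhs = 13, matching y values: 8, 9 (2 points).
  x = 16: rhs = 5, matching y values: none (0 points).
Total affine count: 20.
Full point count |E(F_17)| = 20 + 1 = 21.
Hasse bound: |21 − (17+1)| = |3| = 3 ≤ 2√17 ≈ 8.2462 ✓.


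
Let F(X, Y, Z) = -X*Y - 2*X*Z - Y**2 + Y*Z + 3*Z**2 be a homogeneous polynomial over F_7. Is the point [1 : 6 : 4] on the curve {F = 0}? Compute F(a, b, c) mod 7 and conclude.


F(1,6,4) ≡ 1 (mod 7); P is NOT on the curve.

Evaluate F(1, 6, 4) term-by-term (mod 7).
  -X*Y ↦ -1·1·6·1 = -6
  -2*X*Z ↦ -2·1·1·4 = -8
  -Y**2 ↦ -1·1·36·1 = -36
  Y*Z ↦ 1·1·6·4 = 24
  3*Z**2 ↦ 3·1·1·16 = 48
Sum: F(1, 6, 4) = (-6) + (-8) + (-36) + (24) + (48) = 22.
Reducing mod 7: 22 ≡ 1 (mod 7).
Since F(a, b, c) ≡ 1 ≠ 0 (mod 7), P does NOT lie on the curve.


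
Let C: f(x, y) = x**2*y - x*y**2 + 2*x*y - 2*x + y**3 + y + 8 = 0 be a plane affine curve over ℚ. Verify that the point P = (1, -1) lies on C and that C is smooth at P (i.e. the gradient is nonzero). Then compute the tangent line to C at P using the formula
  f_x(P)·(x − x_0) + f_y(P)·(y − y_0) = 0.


Tangent line at P: -7*x + 9*y + 16 = 0.

Step 1: f(1, -1) = 0, so P lies on C.
Step 2: partial derivatives
  f_x(x, y) = 2*x*y - y**2 + 2*y - 2, f_y(x, y) = x**2 - 2*x*y + 2*x + 3*y**2 + 1.
  f_x(P) = -7, f_y(P) = 9 (gradient nonzero, so P is smooth).
Step 3: tangent line at P: -7·(x − 1) + 9·(y − -1) = 0.
Expanding: -7*x + 9*y + 16 = 0.


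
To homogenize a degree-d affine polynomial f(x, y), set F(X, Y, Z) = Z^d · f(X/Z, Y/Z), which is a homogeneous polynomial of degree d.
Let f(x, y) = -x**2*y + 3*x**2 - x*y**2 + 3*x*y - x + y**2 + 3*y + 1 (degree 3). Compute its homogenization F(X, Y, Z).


F(X, Y, Z) = -X**2*Y + 3*X**2*Z - X*Y**2 + 3*X*Y*Z - X*Z**2 + Y**2*Z + 3*Y*Z**2 + Z**3

deg(f) = 3.
Substitute x = X/Z, y = Y/Z into f, then multiply by Z^3.
  monomial -1·x^2·y^1 ↦ -1·X^2·Y^1·Z^0.
  monomial 3·x^2·y^0 ↦ 3·X^2·Y^0·Z^1.
  monomial -1·x^1·y^2 ↦ -1·X^1·Y^2·Z^0.
  monomial 3·x^1·y^1 ↦ 3·X^1·Y^1·Z^1.
  monomial -1·x^1·y^0 ↦ -1·X^1·Y^0·Z^2.
  monomial 1·x^0·y^2 ↦ 1·X^0·Y^2·Z^1.
  monomial 3·x^0·y^1 ↦ 3·X^0·Y^1·Z^2.
  monomial 1·x^0·y^0 ↦ 1·X^0·Y^0·Z^3.
Collecting: F(X, Y, Z) = -X**2*Y + 3*X**2*Z - X*Y**2 + 3*X*Y*Z - X*Z**2 + Y**2*Z + 3*Y*Z**2 + Z**3.


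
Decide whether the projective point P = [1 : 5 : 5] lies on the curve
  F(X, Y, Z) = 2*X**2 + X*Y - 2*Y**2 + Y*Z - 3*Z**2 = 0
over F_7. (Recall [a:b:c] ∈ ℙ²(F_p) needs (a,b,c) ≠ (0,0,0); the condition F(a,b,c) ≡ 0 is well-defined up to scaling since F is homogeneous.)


F(1,5,5) ≡ 5 (mod 7); P is NOT on the curve.

Evaluate F(1, 5, 5) term-by-term (mod 7).
  2*X**2 ↦ 2·1·1·1 = 2
  X*Y ↦ 1·1·5·1 = 5
  -2*Y**2 ↦ -2·1·25·1 = -50
  Y*Z ↦ 1·1·5·5 = 25
  -3*Z**2 ↦ -3·1·1·25 = -75
Sum: F(1, 5, 5) = (2) + (5) + (-50) + (25) + (-75) = -93.
Reducing mod 7: -93 ≡ 5 (mod 7).
Since F(a, b, c) ≡ 5 ≠ 0 (mod 7), P does NOT lie on the curve.


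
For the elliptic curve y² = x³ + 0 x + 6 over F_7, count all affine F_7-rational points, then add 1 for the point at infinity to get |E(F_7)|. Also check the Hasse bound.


Affine points = {(1, 0), (2, 0), (4, 0)}; affine count = 3; |E(F_7)| = 4.

Discriminant check: Δ ∝ 4a³ + 27b² = 4·0³ + 27·6² = 4·0 + 27·36 ≡ 6 (mod 7). Nonzero ⇒ E is nonsingular.
For each x ∈ F_7, compute rhs = x³ + 0·x + 6 mod 7, then count y ∈ F_7 with y² ≡ rhs.
  x = 0: rhs = 6, matching y values: none (0 points).
  x = 1: rhs = 0, matching y values: 0 (1 points).
  x = 2: rhs = 0, matching y values: 0 (1 points).
  x = 3: rhs = 5, matching y values: none (0 points).
  x = 4: rhs = 0, matching y values: 0 (1 points).
  x = 5: rhs = 5, matching y values: none (0 points).
  x = 6: rhs = 5, matching y values: none (0 points).
Total affine count: 3.
Full point count |E(F_7)| = 3 + 1 = 4.
Hasse bound: |4 − (7+1)| = |-4| = 4 ≤ 2√7 ≈ 5.2915 ✓.


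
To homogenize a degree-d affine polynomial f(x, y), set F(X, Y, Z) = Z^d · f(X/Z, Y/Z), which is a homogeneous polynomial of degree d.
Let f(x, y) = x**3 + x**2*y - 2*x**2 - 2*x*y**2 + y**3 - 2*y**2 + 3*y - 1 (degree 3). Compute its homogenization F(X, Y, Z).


F(X, Y, Z) = X**3 + X**2*Y - 2*X**2*Z - 2*X*Y**2 + Y**3 - 2*Y**2*Z + 3*Y*Z**2 - Z**3

deg(f) = 3.
Substitute x = X/Z, y = Y/Z into f, then multiply by Z^3.
  monomial 1·x^3·y^0 ↦ 1·X^3·Y^0·Z^0.
  monomial 1·x^2·y^1 ↦ 1·X^2·Y^1·Z^0.
  monomial -2·x^2·y^0 ↦ -2·X^2·Y^0·Z^1.
  monomial -2·x^1·y^2 ↦ -2·X^1·Y^2·Z^0.
  monomial 1·x^0·y^3 ↦ 1·X^0·Y^3·Z^0.
  monomial -2·x^0·y^2 ↦ -2·X^0·Y^2·Z^1.
  monomial 3·x^0·y^1 ↦ 3·X^0·Y^1·Z^2.
  monomial -1·x^0·y^0 ↦ -1·X^0·Y^0·Z^3.
Collecting: F(X, Y, Z) = X**3 + X**2*Y - 2*X**2*Z - 2*X*Y**2 + Y**3 - 2*Y**2*Z + 3*Y*Z**2 - Z**3.


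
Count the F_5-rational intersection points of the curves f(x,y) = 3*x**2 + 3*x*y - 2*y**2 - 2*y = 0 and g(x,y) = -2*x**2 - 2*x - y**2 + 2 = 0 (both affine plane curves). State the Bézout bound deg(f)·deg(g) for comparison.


Common zeros: ∅; count = 0; Bézout bound = 4.

deg(f) = 2, deg(g) = 2, so Bézout bound = 4.
Scan x ∈ F_5. For each x, list the y ∈ F_5 with f(x, y) ≡ 0 and those with g(x, y) ≡ 0 (mod 5); the common zeros in that column are the intersection.
  x = 0: f ≡ 0 at y ∈ {0, 4}; g ≡ 0 at y ∈ ∅; common: ∅.
  x = 1: f ≡ 0 at y ∈ {4}; g ≡ 0 at y ∈ ∅; common: ∅.
  x = 2: f ≡ 0 at y ∈ ∅; g ≡ 0 at y ∈ {0}; common: ∅.
  x = 3: f ≡ 0 at y ∈ {3}; g ≡ 0 at y ∈ ∅; common: ∅.
  x = 4: f ≡ 0 at y ∈ {2, 3}; g ≡ 0 at y ∈ ∅; common: ∅.
Collecting: common zeros = ∅, so the count is 0.
Comparison with the Bézout bound: 0 ≤ 4 = deg(f)·deg(g), as expected for curves with no common component (the affine F_5-count falls short of the bound because intersections may lie at infinity, over extension fields, or carry multiplicity).


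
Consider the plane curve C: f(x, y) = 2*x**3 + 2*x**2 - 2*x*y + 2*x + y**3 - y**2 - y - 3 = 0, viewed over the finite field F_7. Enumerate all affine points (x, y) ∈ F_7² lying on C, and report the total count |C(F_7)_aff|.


Affine F_7-points: {(1, 1), (2, 3), (2, 6), (3, 5)}; count = 4.

For each of the 49 pairs (x, y) ∈ F_7², evaluate f(x, y) mod 7. Record the zeros.
  x = 0: [0↦4, 1↦3, 2↦6, 3↦5, 4↦6, 5↦1, 6↦3]  zeros at y ∈ ∅
  x = 1: [0↦3, 1↦0, 2↦1, 3↦5, 4↦4, 5↦4, 6↦4]  zeros at y ∈ {1}
  x = 2: [0↦4, 1↦6, 2↦5, 3↦0, 4↦4, 5↦2, 6↦0]  zeros at y ∈ {3, 6}
  x = 3: [0↦5, 1↦5, 2↦2, 3↦2, 4↦4, 5↦0, 6↦3]  zeros at y ∈ {5}
  x = 4: [0↦4, 1↦2, 2↦4, 3↦2, 4↦2, 5↦3, 6↦4]  zeros at y ∈ ∅
  x = 5: [0↦6, 1↦2, 2↦2, 3↦5, 4↦3, 5↦2, 6↦1]  zeros at y ∈ ∅
  x = 6: [0↦2, 1↦3, 2↦1, 3↦2, 4↦5, 5↦2, 6↦6]  zeros at y ∈ ∅
Collecting zeros: affine points = {(1, 1), (2, 3), (2, 6), (3, 5)}.
Total count |C(F_7)_aff| = 4.


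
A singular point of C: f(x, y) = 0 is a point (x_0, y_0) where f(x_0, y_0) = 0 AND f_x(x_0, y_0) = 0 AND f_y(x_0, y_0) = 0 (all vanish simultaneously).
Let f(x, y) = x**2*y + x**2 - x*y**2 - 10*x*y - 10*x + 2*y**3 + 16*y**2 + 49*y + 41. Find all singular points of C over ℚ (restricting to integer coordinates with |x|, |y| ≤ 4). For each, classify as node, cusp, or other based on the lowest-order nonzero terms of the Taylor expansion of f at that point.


Singular points: {(3, -2)}; classification: node.

Compute partial derivatives:
  f_x = 2*x*y + 2*x - y**2 - 10*y - 10.
  f_y = x**2 - 2*x*y - 10*x + 6*y**2 + 32*y + 49.
Scan x_0 ∈ {−4, ..., 4}. For each x_0, f_y(x_0, y) is a polynomial in y; find its integer roots y ∈ {−4, ..., 4}, then test f_x and f at those candidates.
  x = -4: f_y(-4, y) = 6*y**2 + 40*y + 105; no integer root y with |y| ≤ 4.
  x = -3: f_y(-3, y) = 6*y**2 + 38*y + 88; no integer root y with |y| ≤ 4.
  x = -2: f_y(-2, y) = 6*y**2 + 36*y + 73; no integer root y with |y| ≤ 4.
  x = -1: f_y(-1, y) = 6*y**2 + 34*y + 60; no integer root y with |y| ≤ 4.
  x = 0: f_y(0, y) = 6*y**2 + 32*y + 49; no integer root y with |y| ≤ 4.
  x = 1: f_y(1, y) = 6*y**2 + 30*y + 40; no integer root y with |y| ≤ 4.
  x = 2: f_y(2, y) = 6*y**2 + 28*y + 33; no integer root y with |y| ≤ 4.
  x = 3: f_y(3, y) = 6*y**2 + 26*y + 28; vanishes at y ∈ {-2}. (3, -2): f_x = 0, f = 0 — SINGULAR.
  x = 4: f_y(4, y) = 6*y**2 + 24*y + 25; no integer root y with |y| ≤ 4.
Only singular point on the grid: (3, -2).
Classify: substitute x = 3 + u, y = -2 + v and expand: f = u**2*v - u**2 - u*v**2 + 2*v**3 + v**2.
No constant or linear terms (consistent with a singular point). Quadratic part: -u**2 + v**2. Cubic part: u**2*v - u*v**2 + 2*v**3.
The quadratic part v**2 - u**2 = (v − u)(v + u) splits into two distinct linear factors, so there are two distinct tangent lines y − -2 = ±(x − 3) — this is a node (ordinary double point).
Classification: node.


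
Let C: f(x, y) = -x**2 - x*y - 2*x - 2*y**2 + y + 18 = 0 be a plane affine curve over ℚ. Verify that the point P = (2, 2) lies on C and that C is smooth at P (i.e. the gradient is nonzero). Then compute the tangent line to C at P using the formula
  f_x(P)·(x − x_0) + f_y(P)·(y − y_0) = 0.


Tangent line at P: -8*x - 9*y + 34 = 0.

Step 1: f(2, 2) = 0, so P lies on C.
Step 2: partial derivatives
  f_x(x, y) = -2*x - y - 2, f_y(x, y) = -x - 4*y + 1.
  f_x(P) = -8, f_y(P) = -9 (gradient nonzero, so P is smooth).
Step 3: tangent line at P: -8·(x − 2) + -9·(y − 2) = 0.
Expanding: -8*x - 9*y + 34 = 0.


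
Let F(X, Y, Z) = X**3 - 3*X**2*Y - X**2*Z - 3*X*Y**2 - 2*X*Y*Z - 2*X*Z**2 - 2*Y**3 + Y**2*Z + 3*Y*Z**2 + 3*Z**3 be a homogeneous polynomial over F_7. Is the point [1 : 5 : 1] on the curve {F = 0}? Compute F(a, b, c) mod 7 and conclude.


F(1,5,1) ≡ 6 (mod 7); P is NOT on the curve.

Evaluate F(1, 5, 1) term-by-term (mod 7).
  X**3 ↦ 1·1·1·1 = 1
  -3*X**2*Y ↦ -3·1·5·1 = -15
  -X**2*Z ↦ -1·1·1·1 = -1
  -3*X*Y**2 ↦ -3·1·25·1 = -75
  -2*X*Y*Z ↦ -2·1·5·1 = -10
  -2*X*Z**2 ↦ -2·1·1·1 = -2
  -2*Y**3 ↦ -2·1·125·1 = -250
  Y**2*Z ↦ 1·1·25·1 = 25
  3*Y*Z**2 ↦ 3·1·5·1 = 15
  3*Z**3 ↦ 3·1·1·1 = 3
Sum: F(1, 5, 1) = (1) + (-15) + (-1) + (-75) + (-10) + (-2) + (-250) + (25) + (15) + (3) = -309.
Reducing mod 7: -309 ≡ 6 (mod 7).
Since F(a, b, c) ≡ 6 ≠ 0 (mod 7), P does NOT lie on the curve.


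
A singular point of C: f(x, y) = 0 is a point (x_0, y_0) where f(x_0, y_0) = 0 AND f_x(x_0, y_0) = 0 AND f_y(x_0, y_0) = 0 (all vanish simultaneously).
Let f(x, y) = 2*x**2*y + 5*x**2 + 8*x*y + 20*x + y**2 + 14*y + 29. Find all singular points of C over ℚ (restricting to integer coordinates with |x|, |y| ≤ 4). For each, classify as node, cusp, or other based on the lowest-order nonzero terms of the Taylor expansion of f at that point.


Singular points: {(-2, -3)}; classification: node.

Compute partial derivatives:
  f_x = 4*x*y + 10*x + 8*y + 20.
  f_y = 2*x**2 + 8*x + 2*y + 14.
Scan x_0 ∈ {−4, ..., 4}. For each x_0, f_y(x_0, y) is a polynomial in y; find its integer roots y ∈ {−4, ..., 4}, then test f_x and f at those candidates.
  x = -4: f_y(-4, y) = 2*y + 14; no integer root y with |y| ≤ 4.
  x = -3: f_y(-3, y) = 2*y + 8; vanishes at y ∈ {-4}. (-3, -4): f_x = 6 ≠ 0.
  x = -2: f_y(-2, y) = 2*y + 6; vanishes at y ∈ {-3}. (-2, -3): f_x = 0, f = 0 — SINGULAR.
  x = -1: f_y(-1, y) = 2*y + 8; vanishes at y ∈ {-4}. (-1, -4): f_x = -6 ≠ 0.
  x = 0: f_y(0, y) = 2*y + 14; no integer root y with |y| ≤ 4.
  x = 1: f_y(1, y) = 2*y + 24; no integer root y with |y| ≤ 4.
  x = 2: f_y(2, y) = 2*y + 38; no integer root y with |y| ≤ 4.
  x = 3: f_y(3, y) = 2*y + 56; no integer root y with |y| ≤ 4.
  x = 4: f_y(4, y) = 2*y + 78; no integer root y with |y| ≤ 4.
Only singular point on the grid: (-2, -3).
Classify: substitute x = -2 + u, y = -3 + v and expand: f = 2*u**2*v - u**2 + v**2.
No constant or linear terms (consistent with a singular point). Quadratic part: -u**2 + v**2. Cubic part: 2*u**2*v.
The quadratic part v**2 - u**2 = (v − u)(v + u) splits into two distinct linear factors, so there are two distinct tangent lines y − -3 = ±(x − -2) — this is a node (ordinary double point).
Classification: node.


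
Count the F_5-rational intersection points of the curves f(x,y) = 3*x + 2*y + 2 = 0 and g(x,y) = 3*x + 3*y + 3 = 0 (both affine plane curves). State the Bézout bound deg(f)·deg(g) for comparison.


Common zeros: {(0, 4)}; count = 1; Bézout bound = 1.

deg(f) = 1, deg(g) = 1, so Bézout bound = 1.
Scan x ∈ F_5. For each x, list the y ∈ F_5 with f(x, y) ≡ 0 and those with g(x, y) ≡ 0 (mod 5); the common zeros in that column are the intersection.
  x = 0: f ≡ 0 at y ∈ {4}; g ≡ 0 at y ∈ {4}; common: {4}.
  x = 1: f ≡ 0 at y ∈ {0}; g ≡ 0 at y ∈ {3}; common: ∅.
  x = 2: f ≡ 0 at y ∈ {1}; g ≡ 0 at y ∈ {2}; common: ∅.
  x = 3: f ≡ 0 at y ∈ {2}; g ≡ 0 at y ∈ {1}; common: ∅.
  x = 4: f ≡ 0 at y ∈ {3}; g ≡ 0 at y ∈ {0}; common: ∅.
Collecting: common zeros = {(0, 4)}, so the count is 1.
Comparison with the Bézout bound: 1 ≤ 1 = deg(f)·deg(g), as expected for curves with no common component (the bound is attained).


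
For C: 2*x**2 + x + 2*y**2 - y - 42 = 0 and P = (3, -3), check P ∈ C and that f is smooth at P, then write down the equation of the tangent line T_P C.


Tangent line at P: 13*x - 13*y - 78 = 0.

Step 1: f(3, -3) = 0, so P lies on C.
Step 2: partial derivatives
  f_x(x, y) = 4*x + 1, f_y(x, y) = 4*y - 1.
  f_x(P) = 13, f_y(P) = -13 (gradient nonzero, so P is smooth).
Step 3: tangent line at P: 13·(x − 3) + -13·(y − -3) = 0.
Expanding: 13*x - 13*y - 78 = 0.


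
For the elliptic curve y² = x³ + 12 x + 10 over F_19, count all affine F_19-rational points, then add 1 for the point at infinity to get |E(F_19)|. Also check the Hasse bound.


Affine points = {(1, 2), (1, 17), (2, 2), (2, 17), (3, 4), (3, 15), (5, 9), (5, 10), (7, 0), (9, 7), (9, 12), (10, 3), (10, 16), (12, 1), (12, 18), (13, 8), (13, 11), (16, 2), (16, 17), (17, 4), (17, 15), (18, 4), (18, 15)}; affine count = 23; |E(F_19)| = 24.

Discriminant check: Δ ∝ 4a³ + 27b² = 4·12³ + 27·10² = 4·1728 + 27·100 ≡ 17 (mod 19). Nonzero ⇒ E is nonsingular.
For each x ∈ F_19, compute rhs = x³ + 12·x + 10 mod 19, then count y ∈ F_19 with y² ≡ rhs.
  x = 0: rhs = 10, matching y values: none (0 points).
  x = 1: rhs = 4, matching y values: 2, 17 (2 points).
  x = 2: rhs = 4, matching y values: 2, 17 (2 points).
  x = 3: rhs = 16, matching y values: 4, 15 (2 points).
  x = 4: rhs = 8, matching y values: none (0 points).
  x = 5: rhs = 5, matching y values: 9, 10 (2 points).
  x = 6: rhs = 13, matching y values: none (0 points).
  x = 7: rhs = 0, matching y values: 0 (1 points).
  x = 8: rhs = 10, matching y values: none (0 points).
  x = 9: rhs = 11, matching y values: 7, 12 (2 points).
  x = 10: rhs = 9, matching y values: 3, 16 (2 points).
  x = 11: rhs = 10, matching y values: none (0 points).
  x = 12: rhs = 1, matching y values: 1, 18 (2 points).
  x = 13: rhs = 7, matching y values: 8, 11 (2 points).
  x = 14: rhs = 15, matching y values: none (0 points).
  x = 15: rhs = 12, matching y values: none (0 points).
  x = 16: rhs = 4, matching y values: 2, 17 (2 points).
  x = 17: rhs = 16, matching y values: 4, 15 (2 points).
  x = 18: rhs = 16, matching y values: 4, 15 (2 points).
Total affine count: 23.
Full point count |E(F_19)| = 23 + 1 = 24.
Hasse bound: |24 − (19+1)| = |4| = 4 ≤ 2√19 ≈ 8.7178 ✓.


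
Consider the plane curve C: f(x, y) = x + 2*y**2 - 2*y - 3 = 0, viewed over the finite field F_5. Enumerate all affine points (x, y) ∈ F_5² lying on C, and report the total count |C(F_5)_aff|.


Affine F_5-points: {(1, 3), (3, 0), (3, 1), (4, 2), (4, 4)}; count = 5.

For each of the 25 pairs (x, y) ∈ F_5², evaluate f(x, y) mod 5. Record the zeros.
  x = 0: [0↦2, 1↦2, 2↦1, 3↦4, 4↦1]  zeros at y ∈ ∅
  x = 1: [0↦3, 1↦3, 2↦2, 3↦0, 4↦2]  zeros at y ∈ {3}
  x = 2: [0↦4, 1↦4, 2↦3, 3↦1, 4↦3]  zeros at y ∈ ∅
  x = 3: [0↦0, 1↦0, 2↦4, 3↦2, 4↦4]  zeros at y ∈ {0, 1}
  x = 4: [0↦1, 1↦1, 2↦0, 3↦3, 4↦0]  zeros at y ∈ {2, 4}
Collecting zeros: affine points = {(1, 3), (3, 0), (3, 1), (4, 2), (4, 4)}.
Total count |C(F_5)_aff| = 5.


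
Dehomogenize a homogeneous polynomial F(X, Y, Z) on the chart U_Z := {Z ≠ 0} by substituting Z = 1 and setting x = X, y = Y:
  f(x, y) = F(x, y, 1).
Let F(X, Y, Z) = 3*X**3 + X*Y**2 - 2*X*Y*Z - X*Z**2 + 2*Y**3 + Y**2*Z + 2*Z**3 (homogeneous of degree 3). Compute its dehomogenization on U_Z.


f(x, y) = 3*x**3 + x*y**2 - 2*x*y - x + 2*y**3 + y**2 + 2

On U_Z we set Z = 1. Each monomial c·X^i·Y^j·Z^k in F becomes c·x^i·y^j·1^k = c·x^i·y^j.
Substituting Z = 1: F(X, Y, 1) = 3*x**3 + x*y**2 - 2*x*y - x + 2*y**3 + y**2 + 2.
Note: deg(f) ≤ deg(F) = 3; strict inequality happens when F is divisible by Z (lost terms).


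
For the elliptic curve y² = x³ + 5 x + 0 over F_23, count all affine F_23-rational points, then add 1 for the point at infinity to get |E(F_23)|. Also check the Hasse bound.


Affine points = {(0, 0), (1, 11), (1, 12), (2, 8), (2, 15), (5, 9), (5, 14), (6, 4), (6, 19), (8, 0), (11, 11), (11, 12), (13, 10), (13, 13), (14, 10), (14, 13), (15, 0), (16, 6), (16, 17), (19, 10), (19, 13), (20, 2), (20, 21)}; affine count = 23; |E(F_23)| = 24.

Discriminant check: Δ ∝ 4a³ + 27b² = 4·5³ + 27·0² = 4·125 + 27·0 ≡ 17 (mod 23). Nonzero ⇒ E is nonsingular.
For each x ∈ F_23, compute rhs = x³ + 5·x + 0 mod 23, then count y ∈ F_23 with y² ≡ rhs.
  x = 0: rhs = 0, matching y values: 0 (1 points).
  x = 1: rhs = 6, matching y values: 11, 12 (2 points).
  x = 2: rhs = 18, matching y values: 8, 15 (2 points).
  x = 3: rhs = 19, matching y values: none (0 points).
  x = 4: rhs = 15, matching y values: none (0 points).
  x = 5: rhs = 12, matching y values: 9, 14 (2 points).
  x = 6: rhs = 16, matching y values: 4, 19 (2 points).
  x = 7: rhs = 10, matching y values: none (0 points).
  x = 8: rhs = 0, matching y values: 0 (1 points).
  x = 9: rhs = 15, matching y values: none (0 points).
  x = 10: rhs = 15, matching y values: none (0 points).
  x = 11: rhs = 6, matching y values: 11, 12 (2 points).
  x = 12: rhs = 17, matching y values: none (0 points).
  x = 13: rhs = 8, matching y values: 10, 13 (2 points).
  x = 14: rhs = 8, matching y values: 10, 13 (2 points).
  x = 15: rhs = 0, matching y values: 0 (1 points).
  x = 16: rhs = 13, matching y values: 6, 17 (2 points).
  x = 17: rhs = 7, matching y values: none (0 points).
  x = 18: rhs = 11, matching y values: none (0 points).
  x = 19: rhs = 8, matching y values: 10, 13 (2 points).
  x = 20: rhs = 4, matching y values: 2, 21 (2 points).
  x = 21: rhs = 5, matching y values: none (0 points).
  x = 22: rhs = 17, matching y values: none (0 points).
Total affine count: 23.
Full point count |E(F_23)| = 23 + 1 = 24.
Hasse bound: |24 − (23+1)| = |0| = 0 ≤ 2√23 ≈ 9.5917 ✓.


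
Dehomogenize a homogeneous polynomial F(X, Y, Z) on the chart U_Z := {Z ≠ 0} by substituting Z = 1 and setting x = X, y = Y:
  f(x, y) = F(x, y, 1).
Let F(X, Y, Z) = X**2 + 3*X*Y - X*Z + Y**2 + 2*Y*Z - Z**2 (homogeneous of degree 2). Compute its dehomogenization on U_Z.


f(x, y) = x**2 + 3*x*y - x + y**2 + 2*y - 1

On U_Z we set Z = 1. Each monomial c·X^i·Y^j·Z^k in F becomes c·x^i·y^j·1^k = c·x^i·y^j.
Substituting Z = 1: F(X, Y, 1) = x**2 + 3*x*y - x + y**2 + 2*y - 1.
Note: deg(f) ≤ deg(F) = 2; strict inequality happens when F is divisible by Z (lost terms).


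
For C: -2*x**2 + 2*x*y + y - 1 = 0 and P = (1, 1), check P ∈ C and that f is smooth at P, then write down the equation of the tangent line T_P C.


Tangent line at P: -2*x + 3*y - 1 = 0.

Step 1: f(1, 1) = 0, so P lies on C.
Step 2: partial derivatives
  f_x(x, y) = -4*x + 2*y, f_y(x, y) = 2*x + 1.
  f_x(P) = -2, f_y(P) = 3 (gradient nonzero, so P is smooth).
Step 3: tangent line at P: -2·(x − 1) + 3·(y − 1) = 0.
Expanding: -2*x + 3*y - 1 = 0.


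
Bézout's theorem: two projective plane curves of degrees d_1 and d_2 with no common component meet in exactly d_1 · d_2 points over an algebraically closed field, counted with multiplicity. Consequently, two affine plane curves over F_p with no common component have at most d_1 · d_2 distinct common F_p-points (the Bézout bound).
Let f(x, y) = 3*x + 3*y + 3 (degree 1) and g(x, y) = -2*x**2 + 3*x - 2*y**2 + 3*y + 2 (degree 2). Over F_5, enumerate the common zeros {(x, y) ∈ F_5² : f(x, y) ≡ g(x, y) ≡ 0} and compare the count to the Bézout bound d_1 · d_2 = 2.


Common zeros: ∅; count = 0; Bézout bound = 2.

deg(f) = 1, deg(g) = 2, so Bézout bound = 2.
Scan x ∈ F_5. For each x, list the y ∈ F_5 with f(x, y) ≡ 0 and those with g(x, y) ≡ 0 (mod 5); the common zeros in that column are the intersection.
  x = 0: f ≡ 0 at y ∈ {4}; g ≡ 0 at y ∈ {2}; common: ∅.
  x = 1: f ≡ 0 at y ∈ {3}; g ≡ 0 at y ∈ ∅; common: ∅.
  x = 2: f ≡ 0 at y ∈ {2}; g ≡ 0 at y ∈ {0, 4}; common: ∅.
  x = 3: f ≡ 0 at y ∈ {1}; g ≡ 0 at y ∈ ∅; common: ∅.
  x = 4: f ≡ 0 at y ∈ {0}; g ≡ 0 at y ∈ {2}; common: ∅.
Collecting: common zeros = ∅, so the count is 0.
Comparison with the Bézout bound: 0 ≤ 2 = deg(f)·deg(g), as expected for curves with no common component (the affine F_5-count falls short of the bound because intersections may lie at infinity, over extension fields, or carry multiplicity).


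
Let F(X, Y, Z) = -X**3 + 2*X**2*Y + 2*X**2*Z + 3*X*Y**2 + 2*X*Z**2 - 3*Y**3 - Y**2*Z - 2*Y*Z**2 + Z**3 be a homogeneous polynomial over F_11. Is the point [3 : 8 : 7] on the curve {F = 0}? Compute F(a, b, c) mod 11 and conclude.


F(3,8,7) ≡ 8 (mod 11); P is NOT on the curve.

Evaluate F(3, 8, 7) term-by-term (mod 11).
  -X**3 ↦ -1·27·1·1 = -27
  2*X**2*Y ↦ 2·9·8·1 = 144
  2*X**2*Z ↦ 2·9·1·7 = 126
  3*X*Y**2 ↦ 3·3·64·1 = 576
  2*X*Z**2 ↦ 2·3·1·49 = 294
  -3*Y**3 ↦ -3·1·512·1 = -1536
  -Y**2*Z ↦ -1·1·64·7 = -448
  -2*Y*Z**2 ↦ -2·1·8·49 = -784
  Z**3 ↦ 1·1·1·343 = 343
Sum: F(3, 8, 7) = (-27) + (144) + (126) + (576) + (294) + (-1536) + (-448) + (-784) + (343) = -1312.
Reducing mod 11: -1312 ≡ 8 (mod 11).
Since F(a, b, c) ≡ 8 ≠ 0 (mod 11), P does NOT lie on the curve.


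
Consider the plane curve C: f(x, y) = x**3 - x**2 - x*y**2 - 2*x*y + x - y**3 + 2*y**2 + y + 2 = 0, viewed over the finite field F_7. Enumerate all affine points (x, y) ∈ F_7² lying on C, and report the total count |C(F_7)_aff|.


Affine F_7-points: {(1, 4), (2, 3), (3, 3), (3, 4), (3, 6), (4, 4), (6, 6)}; count = 7.

For each of the 49 pairs (x, y) ∈ F_7², evaluate f(x, y) mod 7. Record the zeros.
  x = 0: [0↦2, 1↦4, 2↦4, 3↦3, 4↦2, 5↦2, 6↦4]  zeros at y ∈ ∅
  x = 1: [0↦3, 1↦2, 2↦4, 3↦3, 4↦0, 5↦3, 6↦6]  zeros at y ∈ {4}
  x = 2: [0↦1, 1↦4, 2↦1, 3↦0, 4↦2, 5↦1, 6↦5]  zeros at y ∈ {3}
  x = 3: [0↦2, 1↦2, 2↦1, 3↦0, 4↦0, 5↦2, 6↦0]  zeros at y ∈ {3, 4, 6}
  x = 4: [0↦5, 1↦2, 2↦3, 3↦2, 4↦0, 5↦5, 6↦4]  zeros at y ∈ {4}
  x = 5: [0↦2, 1↦3, 2↦6, 3↦5, 4↦1, 5↦2, 6↦2]  zeros at y ∈ ∅
  x = 6: [0↦6, 1↦4, 2↦2, 3↦1, 4↦2, 5↦6, 6↦0]  zeros at y ∈ {6}
Collecting zeros: affine points = {(1, 4), (2, 3), (3, 3), (3, 4), (3, 6), (4, 4), (6, 6)}.
Total count |C(F_7)_aff| = 7.


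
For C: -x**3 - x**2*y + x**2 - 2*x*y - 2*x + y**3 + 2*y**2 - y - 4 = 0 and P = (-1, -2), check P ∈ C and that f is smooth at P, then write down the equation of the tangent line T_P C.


Tangent line at P: -7*x + 4*y + 1 = 0.

Step 1: f(-1, -2) = 0, so P lies on C.
Step 2: partial derivatives
  f_x(x, y) = -3*x**2 - 2*x*y + 2*x - 2*y - 2, f_y(x, y) = -x**2 - 2*x + 3*y**2 + 4*y - 1.
  f_x(P) = -7, f_y(P) = 4 (gradient nonzero, so P is smooth).
Step 3: tangent line at P: -7·(x − -1) + 4·(y − -2) = 0.
Expanding: -7*x + 4*y + 1 = 0.


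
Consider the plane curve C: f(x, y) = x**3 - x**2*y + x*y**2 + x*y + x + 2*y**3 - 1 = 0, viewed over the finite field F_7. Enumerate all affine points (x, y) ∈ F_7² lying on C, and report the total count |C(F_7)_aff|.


Affine F_7-points: {(1, 2), (1, 6), (2, 4), (3, 1), (4, 5), (5, 3)}; count = 6.

For each of the 49 pairs (x, y) ∈ F_7², evaluate f(x, y) mod 7. Record the zeros.
  x = 0: [0↦6, 1↦1, 2↦1, 3↦4, 4↦1, 5↦4, 6↦4]  zeros at y ∈ ∅
  x = 1: [0↦1, 1↦4, 2↦0, 3↦1, 4↦5, 5↦3, 6↦0]  zeros at y ∈ {2, 6}
  x = 2: [0↦2, 1↦4, 2↦1, 3↦5, 4↦0, 5↦5, 6↦4]  zeros at y ∈ {4}
  x = 3: [0↦1, 1↦0, 2↦3, 3↦1, 4↦6, 5↦2, 6↦1]  zeros at y ∈ {1}
  x = 4: [0↦4, 1↦5, 2↦5, 3↦2, 4↦1, 5↦0, 6↦4]  zeros at y ∈ {5}
  x = 5: [0↦3, 1↦4, 2↦6, 3↦0, 4↦5, 5↦5, 6↦5]  zeros at y ∈ {3}
  x = 6: [0↦4, 1↦3, 2↦5, 3↦1, 4↦3, 5↦2, 6↦3]  zeros at y ∈ ∅
Collecting zeros: affine points = {(1, 2), (1, 6), (2, 4), (3, 1), (4, 5), (5, 3)}.
Total count |C(F_7)_aff| = 6.


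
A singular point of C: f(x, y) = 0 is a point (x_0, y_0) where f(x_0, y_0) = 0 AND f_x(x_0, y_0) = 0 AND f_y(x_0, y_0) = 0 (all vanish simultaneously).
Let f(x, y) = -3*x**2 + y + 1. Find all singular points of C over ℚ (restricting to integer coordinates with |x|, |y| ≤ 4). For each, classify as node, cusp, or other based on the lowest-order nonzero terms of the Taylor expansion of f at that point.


No singular points in the scanned grid; C is smooth there.

Compute partial derivatives:
  f_x = -6*x.
  f_y = 1.
f_y = 1 is a nonzero constant, so f_y never vanishes: no point (x, y) can satisfy f = f_x = f_y = 0. In particular no (x, y) ∈ {−4, ..., 4}² is singular; the curve is smooth.


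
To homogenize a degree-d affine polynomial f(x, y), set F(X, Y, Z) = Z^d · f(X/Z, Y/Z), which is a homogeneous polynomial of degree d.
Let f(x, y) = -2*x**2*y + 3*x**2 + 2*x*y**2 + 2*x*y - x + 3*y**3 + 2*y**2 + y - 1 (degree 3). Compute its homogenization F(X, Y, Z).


F(X, Y, Z) = -2*X**2*Y + 3*X**2*Z + 2*X*Y**2 + 2*X*Y*Z - X*Z**2 + 3*Y**3 + 2*Y**2*Z + Y*Z**2 - Z**3

deg(f) = 3.
Substitute x = X/Z, y = Y/Z into f, then multiply by Z^3.
  monomial -2·x^2·y^1 ↦ -2·X^2·Y^1·Z^0.
  monomial 3·x^2·y^0 ↦ 3·X^2·Y^0·Z^1.
  monomial 2·x^1·y^2 ↦ 2·X^1·Y^2·Z^0.
  monomial 2·x^1·y^1 ↦ 2·X^1·Y^1·Z^1.
  monomial -1·x^1·y^0 ↦ -1·X^1·Y^0·Z^2.
  monomial 3·x^0·y^3 ↦ 3·X^0·Y^3·Z^0.
  monomial 2·x^0·y^2 ↦ 2·X^0·Y^2·Z^1.
  monomial 1·x^0·y^1 ↦ 1·X^0·Y^1·Z^2.
  monomial -1·x^0·y^0 ↦ -1·X^0·Y^0·Z^3.
Collecting: F(X, Y, Z) = -2*X**2*Y + 3*X**2*Z + 2*X*Y**2 + 2*X*Y*Z - X*Z**2 + 3*Y**3 + 2*Y**2*Z + Y*Z**2 - Z**3.


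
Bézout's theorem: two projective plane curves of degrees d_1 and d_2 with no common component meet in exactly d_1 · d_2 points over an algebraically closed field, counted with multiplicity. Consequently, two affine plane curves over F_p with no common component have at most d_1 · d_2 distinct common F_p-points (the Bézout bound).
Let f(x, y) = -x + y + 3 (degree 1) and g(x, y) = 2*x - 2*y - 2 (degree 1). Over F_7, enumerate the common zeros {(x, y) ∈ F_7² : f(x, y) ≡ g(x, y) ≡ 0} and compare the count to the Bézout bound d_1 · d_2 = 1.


Common zeros: ∅; count = 0; Bézout bound = 1.

deg(f) = 1, deg(g) = 1, so Bézout bound = 1.
Scan x ∈ F_7. For each x, list the y ∈ F_7 with f(x, y) ≡ 0 and those with g(x, y) ≡ 0 (mod 7); the common zeros in that column are the intersection.
  x = 0: f ≡ 0 at y ∈ {4}; g ≡ 0 at y ∈ {6}; common: ∅.
  x = 1: f ≡ 0 at y ∈ {5}; g ≡ 0 at y ∈ {0}; common: ∅.
  x = 2: f ≡ 0 at y ∈ {6}; g ≡ 0 at y ∈ {1}; common: ∅.
  x = 3: f ≡ 0 at y ∈ {0}; g ≡ 0 at y ∈ {2}; common: ∅.
  x = 4: f ≡ 0 at y ∈ {1}; g ≡ 0 at y ∈ {3}; common: ∅.
  x = 5: f ≡ 0 at y ∈ {2}; g ≡ 0 at y ∈ {4}; common: ∅.
  x = 6: f ≡ 0 at y ∈ {3}; g ≡ 0 at y ∈ {5}; common: ∅.
Collecting: common zeros = ∅, so the count is 0.
Comparison with the Bézout bound: 0 ≤ 1 = deg(f)·deg(g), as expected for curves with no common component (the affine F_7-count falls short of the bound because intersections may lie at infinity, over extension fields, or carry multiplicity).


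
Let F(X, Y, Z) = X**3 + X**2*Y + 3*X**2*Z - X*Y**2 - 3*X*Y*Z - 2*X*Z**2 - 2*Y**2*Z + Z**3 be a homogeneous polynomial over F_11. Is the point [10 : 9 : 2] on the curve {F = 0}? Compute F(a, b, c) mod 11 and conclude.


F(10,9,2) ≡ 6 (mod 11); P is NOT on the curve.

Evaluate F(10, 9, 2) term-by-term (mod 11).
  X**3 ↦ 1·1000·1·1 = 1000
  X**2*Y ↦ 1·100·9·1 = 900
  3*X**2*Z ↦ 3·100·1·2 = 600
  -X*Y**2 ↦ -1·10·81·1 = -810
  -3*X*Y*Z ↦ -3·10·9·2 = -540
  -2*X*Z**2 ↦ -2·10·1·4 = -80
  -2*Y**2*Z ↦ -2·1·81·2 = -324
  Z**3 ↦ 1·1·1·8 = 8
Sum: F(10, 9, 2) = (1000) + (900) + (600) + (-810) + (-540) + (-80) + (-324) + (8) = 754.
Reducing mod 11: 754 ≡ 6 (mod 11).
Since F(a, b, c) ≡ 6 ≠ 0 (mod 11), P does NOT lie on the curve.


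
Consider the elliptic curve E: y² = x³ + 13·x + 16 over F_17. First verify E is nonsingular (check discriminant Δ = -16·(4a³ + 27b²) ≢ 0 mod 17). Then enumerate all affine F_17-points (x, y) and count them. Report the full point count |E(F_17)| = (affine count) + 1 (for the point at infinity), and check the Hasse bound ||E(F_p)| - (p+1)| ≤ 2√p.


Affine points = {(0, 4), (0, 13), (1, 8), (1, 9), (2, 4), (2, 13), (4, 8), (4, 9), (5, 6), (5, 11), (6, 2), (6, 15), (7, 5), (7, 12), (12, 8), (12, 9), (13, 6), (13, 11), (14, 1), (14, 16), (15, 4), (15, 13), (16, 6), (16, 11)}; affine count = 24; |E(F_17)| = 25.

Discriminant check: Δ ∝ 4a³ + 27b² = 4·13³ + 27·16² = 4·2197 + 27·256 ≡ 9 (mod 17). Nonzero ⇒ E is nonsingular.
For each x ∈ F_17, compute rhs = x³ + 13·x + 16 mod 17, then count y ∈ F_17 with y² ≡ rhs.
  x = 0: rhs = 16, matching y values: 4, 13 (2 points).
  x = 1: rhs = 13, matching y values: 8, 9 (2 points).
  x = 2: rhs = 16, matching y values: 4, 13 (2 points).
  x = 3: rhs = 14, matching y values: none (0 points).
  x = 4: rhs = 13, matching y values: 8, 9 (2 points).
  x = 5: rhs = 2, matching y values: 6, 11 (2 points).
  x = 6: rhs = 4, matching y values: 2, 15 (2 points).
  x = 7: rhs = 8, matching y values: 5, 12 (2 points).
  x = 8: rhs = 3, matching y values: none (0 points).
  x = 9: rhs = 12, matching y values: none (0 points).
  x = 10: rhs = 7, matching y values: none (0 points).
  x = 11: rhs = 11, matching y values: none (0 points).
  x = 12: rhs = 13, matching y values: 8, 9 (2 points).
  x = 13: rhs = 2, matching y values: 6, 11 (2 points).
  x = 14: rhs = 1, matching y values: 1, 16 (2 points).
  x = 15: rhs = 16, matching y values: 4, 13 (2 points).
  x = 16: rhs = 2, matching y values: 6, 11 (2 points).
Total affine count: 24.
Full point count |E(F_17)| = 24 + 1 = 25.
Hasse bound: |25 − (17+1)| = |7| = 7 ≤ 2√17 ≈ 8.2462 ✓.


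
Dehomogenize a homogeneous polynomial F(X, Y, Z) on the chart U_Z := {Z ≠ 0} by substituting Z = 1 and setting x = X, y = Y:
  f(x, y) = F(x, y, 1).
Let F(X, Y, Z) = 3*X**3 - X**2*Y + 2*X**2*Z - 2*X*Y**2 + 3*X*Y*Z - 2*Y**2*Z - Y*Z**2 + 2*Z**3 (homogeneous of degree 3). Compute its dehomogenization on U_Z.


f(x, y) = 3*x**3 - x**2*y + 2*x**2 - 2*x*y**2 + 3*x*y - 2*y**2 - y + 2

On U_Z we set Z = 1. Each monomial c·X^i·Y^j·Z^k in F becomes c·x^i·y^j·1^k = c·x^i·y^j.
Substituting Z = 1: F(X, Y, 1) = 3*x**3 - x**2*y + 2*x**2 - 2*x*y**2 + 3*x*y - 2*y**2 - y + 2.
Note: deg(f) ≤ deg(F) = 3; strict inequality happens when F is divisible by Z (lost terms).


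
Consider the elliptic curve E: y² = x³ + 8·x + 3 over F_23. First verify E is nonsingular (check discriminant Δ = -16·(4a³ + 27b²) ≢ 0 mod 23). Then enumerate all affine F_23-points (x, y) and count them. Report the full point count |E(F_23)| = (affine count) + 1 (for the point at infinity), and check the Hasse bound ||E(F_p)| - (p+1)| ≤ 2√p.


Affine points = {(0, 7), (0, 16), (1, 9), (1, 14), (2, 2), (2, 21), (3, 10), (3, 13), (8, 2), (8, 21), (10, 5), (10, 18), (13, 2), (13, 21), (15, 5), (15, 18), (16, 8), (16, 15), (21, 5), (21, 18)}; affine count = 20; |E(F_23)| = 21.

Discriminant check: Δ ∝ 4a³ + 27b² = 4·8³ + 27·3² = 4·512 + 27·9 ≡ 14 (mod 23). Nonzero ⇒ E is nonsingular.
For each x ∈ F_23, compute rhs = x³ + 8·x + 3 mod 23, then count y ∈ F_23 with y² ≡ rhs.
  x = 0: rhs = 3, matching y values: 7, 16 (2 points).
  x = 1: rhs = 12, matching y values: 9, 14 (2 points).
  x = 2: rhs = 4, matching y values: 2, 21 (2 points).
  x = 3: rhs = 8, matching y values: 10, 13 (2 points).
  x = 4: rhs = 7, matching y values: none (0 points).
  x = 5: rhs = 7, matching y values: none (0 points).
  x = 6: rhs = 14, matching y values: none (0 points).
  x = 7: rhs = 11, matching y values: none (0 points).
  x = 8: rhs = 4, matching y values: 2, 21 (2 points).
  x = 9: rhs = 22, matching y values: none (0 points).
  x = 10: rhs = 2, matching y values: 5, 18 (2 points).
  x = 11: rhs = 19, matching y values: none (0 points).
  x = 12: rhs = 10, matching y values: none (0 points).
  x = 13: rhs = 4, matching y values: 2, 21 (2 points).
  x = 14: rhs = 7, matching y values: none (0 points).
  x = 15: rhs = 2, matching y values: 5, 18 (2 points).
  x = 16: rhs = 18, matching y values: 8, 15 (2 points).
  x = 17: rhs = 15, matching y values: none (0 points).
  x = 18: rhs = 22, matching y values: none (0 points).
  x = 19: rhs = 22, matching y values: none (0 points).
  x = 20: rhs = 21, matching y values: none (0 points).
  x = 21: rhs = 2, matching y values: 5, 18 (2 points).
  x = 22: rhs = 17, matching y values: none (0 points).
Total affine count: 20.
Full point count |E(F_23)| = 20 + 1 = 21.
Hasse bound: |21 − (23+1)| = |-3| = 3 ≤ 2√23 ≈ 9.5917 ✓.
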